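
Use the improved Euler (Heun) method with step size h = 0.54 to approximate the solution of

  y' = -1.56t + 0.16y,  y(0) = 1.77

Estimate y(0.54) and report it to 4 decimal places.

1.7021

Heun: k1 = f(t_n, y_n); k2 = f(t_n + h, y_n + h·k1); y_{n+1} = y_n + (h/2)·(k1 + k2).
t=0.000000, y=1.770000:
  k1 = f(0.000000, 1.770000) = 0.283200
  k2 = f(0.540000, 1.922928) = -0.534732
  y ← 1.770000 + (0.54/2)·(0.283200 + (-0.534732)) = 1.702086
y(0.54) ≈ 1.7021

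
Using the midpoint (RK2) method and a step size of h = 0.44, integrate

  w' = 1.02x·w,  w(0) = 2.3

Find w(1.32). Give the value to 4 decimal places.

Midpoint: k1 = f(x_n, w_n); k2 = f(x_n + h/2, w_n + (h/2)·k1); w_{n+1} = w_n + h·k2.
x=0.000000, w=2.300000:
  k1 = f(0.000000, 2.300000) = 0.000000
  k2 = f(0.220000, 2.300000) = 0.516120
  w ← 2.300000 + 0.44·0.516120 = 2.527093
x=0.440000, w=2.527093:
  k1 = f(0.440000, 2.527093) = 1.134159
  k2 = f(0.660000, 2.776608) = 1.869212
  w ← 2.527093 + 0.44·1.869212 = 3.349546
x=0.880000, w=3.349546:
  k1 = f(0.880000, 3.349546) = 3.006553
  k2 = f(1.100000, 4.010988) = 4.500328
  w ← 3.349546 + 0.44·4.500328 = 5.329691
w(1.32) ≈ 5.3297

5.3297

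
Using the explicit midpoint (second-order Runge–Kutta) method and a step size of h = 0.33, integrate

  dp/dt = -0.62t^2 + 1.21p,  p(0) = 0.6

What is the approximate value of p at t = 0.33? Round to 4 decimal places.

0.8818

Midpoint: k1 = f(t_n, p_n); k2 = f(t_n + h/2, p_n + (h/2)·k1); p_{n+1} = p_n + h·k2.
t=0.000000, p=0.600000:
  k1 = f(0.000000, 0.600000) = 0.726000
  k2 = f(0.165000, 0.719790) = 0.854066
  p ← 0.600000 + 0.33·0.854066 = 0.881842
p(0.33) ≈ 0.8818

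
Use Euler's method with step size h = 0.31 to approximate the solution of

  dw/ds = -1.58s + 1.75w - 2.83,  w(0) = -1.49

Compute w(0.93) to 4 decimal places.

Euler: w_{n+1} = w_n + h·f(s_n, w_n).
s=0.000000, w=-1.490000: f=-5.437500 → w ← -1.490000 + 0.31·(-5.437500) = -3.175625
s=0.310000, w=-3.175625: f=-8.877144 → w ← -3.175625 + 0.31·(-8.877144) = -5.927540
s=0.620000, w=-5.927540: f=-14.182794 → w ← -5.927540 + 0.31·(-14.182794) = -10.324206
w(0.93) ≈ -10.3242

-10.3242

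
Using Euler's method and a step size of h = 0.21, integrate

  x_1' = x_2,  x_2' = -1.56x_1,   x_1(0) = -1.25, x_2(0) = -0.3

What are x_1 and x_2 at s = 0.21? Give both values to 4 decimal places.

Euler on (x_1,x_2): x_1_{n+1} = x_1_n + h·x_1', x_2_{n+1} = x_2_n + h·x_2'.
0.000000: (-1.250000, -0.300000); f=(-0.300000, 1.950000) → (-1.313000, 0.109500)
(x_1(0.21), x_2(0.21)) ≈ (-1.3130, 0.1095)

-1.3130, 0.1095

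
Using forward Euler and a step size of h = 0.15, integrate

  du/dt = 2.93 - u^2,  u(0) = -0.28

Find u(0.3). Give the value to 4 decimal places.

0.5840

Euler: u_{n+1} = u_n + h·f(t_n, u_n).
t=0.000000, u=-0.280000: f=2.851600 → u ← -0.280000 + 0.15·2.851600 = 0.147740
t=0.150000, u=0.147740: f=2.908173 → u ← 0.147740 + 0.15·2.908173 = 0.583966
u(0.3) ≈ 0.5840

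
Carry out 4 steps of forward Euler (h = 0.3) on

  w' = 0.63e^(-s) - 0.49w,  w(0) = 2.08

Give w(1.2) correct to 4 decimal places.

Euler: w_{n+1} = w_n + h·f(s_n, w_n).
s=0.000000, w=2.080000: f=-0.389200 → w ← 2.080000 + 0.3·(-0.389200) = 1.963240
s=0.300000, w=1.963240: f=-0.495272 → w ← 1.963240 + 0.3·(-0.495272) = 1.814658
s=0.600000, w=1.814658: f=-0.543431 → w ← 1.814658 + 0.3·(-0.543431) = 1.651629
s=0.900000, w=1.651629: f=-0.553159 → w ← 1.651629 + 0.3·(-0.553159) = 1.485681
w(1.2) ≈ 1.4857

1.4857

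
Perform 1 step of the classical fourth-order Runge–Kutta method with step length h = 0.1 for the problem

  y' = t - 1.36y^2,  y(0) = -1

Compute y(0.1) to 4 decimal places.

RK4: k1 = f(t_n, y_n); k2 = f(t_n + h/2, y_n + (h/2)·k1); k3 = f(t_n + h/2, y_n + (h/2)·k2); k4 = f(t_n + h, y_n + h·k3); y_{n+1} = y_n + (h/6)·(k1 + 2k2 + 2k3 + k4).
t=0.000000, y=-1.000000:
  k1 = f(0.000000, -1.000000) = -1.360000
  k2 = f(0.050000, -1.068000) = -1.501249
  k3 = f(0.050000, -1.075062) = -1.521833
  k4 = f(0.100000, -1.152183) = -1.705436
  y ← -1.000000 + (0.1/6)·(k1 + 2k2 + 2k3 + k4) = -1.151860
y(0.1) ≈ -1.1519

-1.1519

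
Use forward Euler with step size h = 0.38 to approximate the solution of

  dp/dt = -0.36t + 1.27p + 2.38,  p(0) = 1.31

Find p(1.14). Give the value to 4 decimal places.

8.3214

Euler: p_{n+1} = p_n + h·f(t_n, p_n).
t=0.000000, p=1.310000: f=4.043700 → p ← 1.310000 + 0.38·4.043700 = 2.846606
t=0.380000, p=2.846606: f=5.858390 → p ← 2.846606 + 0.38·5.858390 = 5.072794
t=0.760000, p=5.072794: f=8.548848 → p ← 5.072794 + 0.38·8.548848 = 8.321356
p(1.14) ≈ 8.3214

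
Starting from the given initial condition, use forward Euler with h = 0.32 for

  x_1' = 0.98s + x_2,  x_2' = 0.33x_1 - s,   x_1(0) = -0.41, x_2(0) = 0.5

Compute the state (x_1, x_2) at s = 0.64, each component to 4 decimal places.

Euler on (x_1,x_2): x_1_{n+1} = x_1_n + h·x_1', x_2_{n+1} = x_2_n + h·x_2'.
0.000000: (-0.410000, 0.500000); f=(0.500000, -0.135300) → (-0.250000, 0.456704)
0.320000: (-0.250000, 0.456704); f=(0.770304, -0.402500) → (-0.003503, 0.327904)
(x_1(0.64), x_2(0.64)) ≈ (-0.0035, 0.3279)

-0.0035, 0.3279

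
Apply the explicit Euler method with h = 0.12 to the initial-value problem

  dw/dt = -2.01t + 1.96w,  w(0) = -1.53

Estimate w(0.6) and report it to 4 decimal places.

-4.7651

Euler: w_{n+1} = w_n + h·f(t_n, w_n).
t=0.000000, w=-1.530000: f=-2.998800 → w ← -1.530000 + 0.12·(-2.998800) = -1.889856
t=0.120000, w=-1.889856: f=-3.945318 → w ← -1.889856 + 0.12·(-3.945318) = -2.363294
t=0.240000, w=-2.363294: f=-5.114456 → w ← -2.363294 + 0.12·(-5.114456) = -2.977029
t=0.360000, w=-2.977029: f=-6.558577 → w ← -2.977029 + 0.12·(-6.558577) = -3.764058
t=0.480000, w=-3.764058: f=-8.342354 → w ← -3.764058 + 0.12·(-8.342354) = -4.765141
w(0.6) ≈ -4.7651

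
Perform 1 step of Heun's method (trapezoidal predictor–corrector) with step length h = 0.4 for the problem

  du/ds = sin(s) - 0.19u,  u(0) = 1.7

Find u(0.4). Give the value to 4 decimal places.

Heun: k1 = f(s_n, u_n); k2 = f(s_n + h, u_n + h·k1); u_{n+1} = u_n + (h/2)·(k1 + k2).
s=0.000000, u=1.700000:
  k1 = f(0.000000, 1.700000) = -0.323000
  k2 = f(0.400000, 1.570800) = 0.090966
  u ← 1.700000 + (0.4/2)·(-0.323000 + 0.090966) = 1.653593
u(0.4) ≈ 1.6536

1.6536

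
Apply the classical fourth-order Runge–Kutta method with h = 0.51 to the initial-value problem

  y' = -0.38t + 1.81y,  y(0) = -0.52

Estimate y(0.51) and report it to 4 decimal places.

-1.3736

RK4: k1 = f(t_n, y_n); k2 = f(t_n + h/2, y_n + (h/2)·k1); k3 = f(t_n + h/2, y_n + (h/2)·k2); k4 = f(t_n + h, y_n + h·k3); y_{n+1} = y_n + (h/6)·(k1 + 2k2 + 2k3 + k4).
t=0.000000, y=-0.520000:
  k1 = f(0.000000, -0.520000) = -0.941200
  k2 = f(0.255000, -0.760006) = -1.472511
  k3 = f(0.255000, -0.895490) = -1.717737
  k4 = f(0.510000, -1.396046) = -2.720643
  y ← -0.520000 + (0.51/6)·(k1 + 2k2 + 2k3 + k4) = -1.373599
y(0.51) ≈ -1.3736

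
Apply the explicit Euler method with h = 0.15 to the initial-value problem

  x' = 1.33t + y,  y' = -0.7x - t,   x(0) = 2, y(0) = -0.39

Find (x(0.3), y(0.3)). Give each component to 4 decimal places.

Euler on (x,y): x_{n+1} = x_n + h·x', y_{n+1} = y_n + h·y'.
0.000000: (2.000000, -0.390000); f=(-0.390000, -1.400000) → (1.941500, -0.600000)
0.150000: (1.941500, -0.600000); f=(-0.400500, -1.509050) → (1.881425, -0.826357)
(x(0.3), y(0.3)) ≈ (1.8814, -0.8264)

1.8814, -0.8264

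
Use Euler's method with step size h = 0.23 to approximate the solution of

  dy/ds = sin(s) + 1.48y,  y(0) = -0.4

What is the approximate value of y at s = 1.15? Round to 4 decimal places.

-1.0418

Euler: y_{n+1} = y_n + h·f(s_n, y_n).
s=0.000000, y=-0.400000: f=-0.592000 → y ← -0.400000 + 0.23·(-0.592000) = -0.536160
s=0.230000, y=-0.536160: f=-0.565539 → y ← -0.536160 + 0.23·(-0.565539) = -0.666234
s=0.460000, y=-0.666234: f=-0.542078 → y ← -0.666234 + 0.23·(-0.542078) = -0.790912
s=0.690000, y=-0.790912: f=-0.534013 → y ← -0.790912 + 0.23·(-0.534013) = -0.913735
s=0.920000, y=-0.913735: f=-0.556726 → y ← -0.913735 + 0.23·(-0.556726) = -1.041782
y(1.15) ≈ -1.0418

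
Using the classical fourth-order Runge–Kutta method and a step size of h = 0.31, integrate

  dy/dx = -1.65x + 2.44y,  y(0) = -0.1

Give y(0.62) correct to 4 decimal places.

-1.0118

RK4: k1 = f(x_n, y_n); k2 = f(x_n + h/2, y_n + (h/2)·k1); k3 = f(x_n + h/2, y_n + (h/2)·k2); k4 = f(x_n + h, y_n + h·k3); y_{n+1} = y_n + (h/6)·(k1 + 2k2 + 2k3 + k4).
x=0.000000, y=-0.100000:
  k1 = f(0.000000, -0.100000) = -0.244000
  k2 = f(0.155000, -0.137820) = -0.592031
  k3 = f(0.155000, -0.191765) = -0.723656
  k4 = f(0.310000, -0.324333) = -1.302873
  y ← -0.100000 + (0.31/6)·(k1 + 2k2 + 2k3 + k4) = -0.315876
x=0.310000, y=-0.315876:
  k1 = f(0.310000, -0.315876) = -1.282238
  k2 = f(0.465000, -0.514623) = -2.022930
  k3 = f(0.465000, -0.629430) = -2.303060
  k4 = f(0.620000, -1.029825) = -3.535772
  y ← -0.315876 + (0.31/6)·(k1 + 2k2 + 2k3 + k4) = -1.011826
y(0.62) ≈ -1.0118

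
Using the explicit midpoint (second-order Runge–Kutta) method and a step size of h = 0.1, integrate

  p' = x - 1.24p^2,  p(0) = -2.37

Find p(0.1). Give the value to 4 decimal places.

Midpoint: k1 = f(x_n, p_n); k2 = f(x_n + h/2, p_n + (h/2)·k1); p_{n+1} = p_n + h·k2.
x=0.000000, p=-2.370000:
  k1 = f(0.000000, -2.370000) = -6.964956
  k2 = f(0.050000, -2.718248) = -9.112200
  p ← -2.370000 + 0.1·(-9.112200) = -3.281220
p(0.1) ≈ -3.2812

-3.2812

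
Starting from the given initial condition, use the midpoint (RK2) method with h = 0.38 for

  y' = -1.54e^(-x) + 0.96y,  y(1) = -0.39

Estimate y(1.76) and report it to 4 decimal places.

-1.2586

Midpoint: k1 = f(x_n, y_n); k2 = f(x_n + h/2, y_n + (h/2)·k1); y_{n+1} = y_n + h·k2.
x=1.000000, y=-0.390000:
  k1 = f(1.000000, -0.390000) = -0.940934
  k2 = f(1.190000, -0.568778) = -1.014527
  y ← -0.390000 + 0.38·(-1.014527) = -0.775520
x=1.380000, y=-0.775520:
  k1 = f(1.380000, -0.775520) = -1.131930
  k2 = f(1.570000, -0.990587) = -1.271353
  y ← -0.775520 + 0.38·(-1.271353) = -1.258635
y(1.76) ≈ -1.2586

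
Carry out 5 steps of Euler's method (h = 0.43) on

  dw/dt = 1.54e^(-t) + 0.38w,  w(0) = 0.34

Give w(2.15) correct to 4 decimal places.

3.3260

Euler: w_{n+1} = w_n + h·f(t_n, w_n).
t=0.000000, w=0.340000: f=1.669200 → w ← 0.340000 + 0.43·1.669200 = 1.057756
t=0.430000, w=1.057756: f=1.403731 → w ← 1.057756 + 0.43·1.403731 = 1.661360
t=0.860000, w=1.661360: f=1.282987 → w ← 1.661360 + 0.43·1.282987 = 2.213045
t=1.290000, w=2.213045: f=1.264874 → w ← 2.213045 + 0.43·1.264874 = 2.756940
t=1.720000, w=2.756940: f=1.323399 → w ← 2.756940 + 0.43·1.323399 = 3.326002
w(2.15) ≈ 3.3260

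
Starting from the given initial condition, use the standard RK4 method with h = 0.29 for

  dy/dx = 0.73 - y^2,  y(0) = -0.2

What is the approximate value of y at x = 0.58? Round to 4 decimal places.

RK4: k1 = f(x_n, y_n); k2 = f(x_n + h/2, y_n + (h/2)·k1); k3 = f(x_n + h/2, y_n + (h/2)·k2); k4 = f(x_n + h, y_n + h·k3); y_{n+1} = y_n + (h/6)·(k1 + 2k2 + 2k3 + k4).
x=0.000000, y=-0.200000:
  k1 = f(0.000000, -0.200000) = 0.690000
  k2 = f(0.145000, -0.099950) = 0.720010
  k3 = f(0.145000, -0.095599) = 0.720861
  k4 = f(0.290000, 0.009050) = 0.729918
  y ← -0.200000 + (0.29/6)·(k1 + 2k2 + 2k3 + k4) = 0.007914
x=0.290000, y=0.007914:
  k1 = f(0.290000, 0.007914) = 0.729937
  k2 = f(0.435000, 0.113754) = 0.717060
  k3 = f(0.435000, 0.111887) = 0.717481
  k4 = f(0.580000, 0.215983) = 0.683351
  y ← 0.007914 + (0.29/6)·(k1 + 2k2 + 2k3 + k4) = 0.214895
y(0.58) ≈ 0.2149

0.2149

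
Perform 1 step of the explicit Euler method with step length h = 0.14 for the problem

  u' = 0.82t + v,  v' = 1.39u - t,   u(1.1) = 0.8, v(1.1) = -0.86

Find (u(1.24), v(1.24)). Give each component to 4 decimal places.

0.8059, -0.8583

Euler on (u,v): u_{n+1} = u_n + h·u', v_{n+1} = v_n + h·v'.
1.100000: (0.800000, -0.860000); f=(0.042000, 0.012000) → (0.805880, -0.858320)
(u(1.24), v(1.24)) ≈ (0.8059, -0.8583)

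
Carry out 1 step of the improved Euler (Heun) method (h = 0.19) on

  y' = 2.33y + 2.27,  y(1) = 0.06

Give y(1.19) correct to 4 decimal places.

0.6192

Heun: k1 = f(t_n, y_n); k2 = f(t_n + h, y_n + h·k1); y_{n+1} = y_n + (h/2)·(k1 + k2).
t=1.000000, y=0.060000:
  k1 = f(1.000000, 0.060000) = 2.409800
  k2 = f(1.190000, 0.517862) = 3.476618
  y ← 0.060000 + (0.19/2)·(2.409800 + 3.476618) = 0.619210
y(1.19) ≈ 0.6192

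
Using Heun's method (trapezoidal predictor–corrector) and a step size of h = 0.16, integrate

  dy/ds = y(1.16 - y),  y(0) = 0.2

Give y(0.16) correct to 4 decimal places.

Heun: k1 = f(s_n, y_n); k2 = f(s_n + h, y_n + h·k1); y_{n+1} = y_n + (h/2)·(k1 + k2).
s=0.000000, y=0.200000:
  k1 = f(0.000000, 0.200000) = 0.192000
  k2 = f(0.160000, 0.230720) = 0.214403
  y ← 0.200000 + (0.16/2)·(0.192000 + 0.214403) = 0.232512
y(0.16) ≈ 0.2325

0.2325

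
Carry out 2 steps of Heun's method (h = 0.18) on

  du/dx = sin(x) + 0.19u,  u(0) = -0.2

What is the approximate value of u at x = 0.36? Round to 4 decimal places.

-0.1491

Heun: k1 = f(x_n, u_n); k2 = f(x_n + h, u_n + h·k1); u_{n+1} = u_n + (h/2)·(k1 + k2).
x=0.000000, u=-0.200000:
  k1 = f(0.000000, -0.200000) = -0.038000
  k2 = f(0.180000, -0.206840) = 0.139730
  u ← -0.200000 + (0.18/2)·(-0.038000 + 0.139730) = -0.190844
x=0.180000, u=-0.190844:
  k1 = f(0.180000, -0.190844) = 0.142769
  k2 = f(0.360000, -0.165146) = 0.320897
  u ← -0.190844 + (0.18/2)·(0.142769 + 0.320897) = -0.149114
u(0.36) ≈ -0.1491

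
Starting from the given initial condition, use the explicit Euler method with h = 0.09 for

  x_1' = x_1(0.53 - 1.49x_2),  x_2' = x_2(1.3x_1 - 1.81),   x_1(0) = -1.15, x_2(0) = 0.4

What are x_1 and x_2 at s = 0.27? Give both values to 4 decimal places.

-1.1791, 0.1388

Euler on (x_1,x_2): x_1_{n+1} = x_1_n + h·x_1', x_2_{n+1} = x_2_n + h·x_2'.
0.000000: (-1.150000, 0.400000); f=(0.075900, -1.322000) → (-1.143169, 0.281020)
0.090000: (-1.143169, 0.281020); f=(-0.127212, -0.926276) → (-1.154618, 0.197655)
0.180000: (-1.154618, 0.197655); f=(-0.271905, -0.654437) → (-1.179090, 0.138756)
(x_1(0.27), x_2(0.27)) ≈ (-1.1791, 0.1388)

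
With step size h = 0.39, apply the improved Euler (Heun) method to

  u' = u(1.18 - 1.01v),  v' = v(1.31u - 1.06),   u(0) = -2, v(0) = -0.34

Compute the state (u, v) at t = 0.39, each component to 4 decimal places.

-3.2348, -0.2471

Heun on (u,v): k1 = f(t_n, state_n); k2 = f(t_n + h, state_n + h·k1); state_{n+1} = state_n + (h/2)·(k1 + k2).
0.000000: (-2.000000, -0.340000)
  k1 = (-3.046800, 1.251200)
  predictor → (-3.188252, 0.147968)
  k2 = (-3.285660, -0.774851)
  → (-3.234830, -0.247112)
(u(0.39), v(0.39)) ≈ (-3.2348, -0.2471)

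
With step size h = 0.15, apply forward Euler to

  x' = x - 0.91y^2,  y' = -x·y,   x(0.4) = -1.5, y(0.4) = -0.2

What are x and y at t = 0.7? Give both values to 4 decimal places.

Euler on (x,y): x_{n+1} = x_n + h·x', y_{n+1} = y_n + h·y'.
0.400000: (-1.500000, -0.200000); f=(-1.536400, -0.300000) → (-1.730460, -0.245000)
0.550000: (-1.730460, -0.245000); f=(-1.785083, -0.423963) → (-1.998222, -0.308594)
(x(0.7), y(0.7)) ≈ (-1.9982, -0.3086)

-1.9982, -0.3086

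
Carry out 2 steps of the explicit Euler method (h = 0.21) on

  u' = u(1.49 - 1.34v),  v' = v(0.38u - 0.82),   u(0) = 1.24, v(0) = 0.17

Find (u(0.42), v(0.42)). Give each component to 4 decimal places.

1.9900, 0.1501

Euler on (u,v): u_{n+1} = u_n + h·u', v_{n+1} = v_n + h·v'.
0.000000: (1.240000, 0.170000); f=(1.565128, -0.059296) → (1.568677, 0.157548)
0.210000: (1.568677, 0.157548); f=(2.006159, -0.035275) → (1.989970, 0.150140)
(u(0.42), v(0.42)) ≈ (1.9900, 0.1501)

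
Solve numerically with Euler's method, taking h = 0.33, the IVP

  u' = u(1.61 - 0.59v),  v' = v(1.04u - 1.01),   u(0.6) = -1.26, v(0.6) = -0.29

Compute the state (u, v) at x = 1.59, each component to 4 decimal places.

Euler on (u,v): u_{n+1} = u_n + h·u', v_{n+1} = v_n + h·v'.
0.600000: (-1.260000, -0.290000); f=(-2.244186, 0.672916) → (-2.000581, -0.067938)
0.930000: (-2.000581, -0.067938); f=(-3.301126, 0.209969) → (-3.089953, 0.001352)
1.260000: (-3.089953, 0.001352); f=(-4.972360, -0.005710) → (-4.730832, -0.000532)
(u(1.59), v(1.59)) ≈ (-4.7308, -0.0005)

-4.7308, -0.0005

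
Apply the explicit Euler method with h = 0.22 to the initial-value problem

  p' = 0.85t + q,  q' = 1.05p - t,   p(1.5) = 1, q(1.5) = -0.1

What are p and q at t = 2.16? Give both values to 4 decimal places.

1.8361, -0.3586

Euler on (p,q): p_{n+1} = p_n + h·p', q_{n+1} = q_n + h·q'.
1.500000: (1.000000, -0.100000); f=(1.175000, -0.450000) → (1.258500, -0.199000)
1.720000: (1.258500, -0.199000); f=(1.263000, -0.398575) → (1.536360, -0.286686)
1.940000: (1.536360, -0.286686); f=(1.362313, -0.326822) → (1.836069, -0.358587)
(p(2.16), q(2.16)) ≈ (1.8361, -0.3586)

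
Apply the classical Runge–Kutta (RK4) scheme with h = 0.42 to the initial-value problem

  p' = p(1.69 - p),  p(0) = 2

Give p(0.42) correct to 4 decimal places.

RK4: k1 = f(t_n, p_n); k2 = f(t_n + h/2, p_n + (h/2)·k1); k3 = f(t_n + h/2, p_n + (h/2)·k2); k4 = f(t_n + h, p_n + h·k3); p_{n+1} = p_n + (h/6)·(k1 + 2k2 + 2k3 + k4).
t=0.000000, p=2.000000:
  k1 = f(0.000000, 2.000000) = -0.620000
  k2 = f(0.210000, 1.869800) = -0.336190
  k3 = f(0.210000, 1.929400) = -0.461899
  k4 = f(0.420000, 1.806003) = -0.209501
  p ← 2.000000 + (0.42/6)·(k1 + 2k2 + 2k3 + k4) = 1.830203
p(0.42) ≈ 1.8302

1.8302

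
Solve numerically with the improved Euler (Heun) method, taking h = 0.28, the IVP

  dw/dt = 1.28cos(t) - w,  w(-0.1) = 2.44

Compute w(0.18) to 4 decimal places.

Heun: k1 = f(t_n, w_n); k2 = f(t_n + h, w_n + h·k1); w_{n+1} = w_n + (h/2)·(k1 + k2).
t=-0.100000, w=2.440000:
  k1 = f(-0.100000, 2.440000) = -1.166395
  k2 = f(0.180000, 2.113409) = -0.854090
  w ← 2.440000 + (0.28/2)·(-1.166395 + (-0.854090)) = 2.157132
w(0.18) ≈ 2.1571

2.1571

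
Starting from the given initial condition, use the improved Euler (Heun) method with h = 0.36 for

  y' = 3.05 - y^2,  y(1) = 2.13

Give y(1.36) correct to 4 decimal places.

1.9536

Heun: k1 = f(x_n, y_n); k2 = f(x_n + h, y_n + h·k1); y_{n+1} = y_n + (h/2)·(k1 + k2).
x=1.000000, y=2.130000:
  k1 = f(1.000000, 2.130000) = -1.486900
  k2 = f(1.360000, 1.594716) = 0.506881
  y ← 2.130000 + (0.36/2)·(-1.486900 + 0.506881) = 1.953597
y(1.36) ≈ 1.9536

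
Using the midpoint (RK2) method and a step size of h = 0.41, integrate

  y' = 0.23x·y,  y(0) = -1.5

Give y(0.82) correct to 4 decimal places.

-1.6194

Midpoint: k1 = f(x_n, y_n); k2 = f(x_n + h/2, y_n + (h/2)·k1); y_{n+1} = y_n + h·k2.
x=0.000000, y=-1.500000:
  k1 = f(0.000000, -1.500000) = 0.000000
  k2 = f(0.205000, -1.500000) = -0.070725
  y ← -1.500000 + 0.41·(-0.070725) = -1.528997
x=0.410000, y=-1.528997:
  k1 = f(0.410000, -1.528997) = -0.144184
  k2 = f(0.615000, -1.558555) = -0.220458
  y ← -1.528997 + 0.41·(-0.220458) = -1.619385
y(0.82) ≈ -1.6194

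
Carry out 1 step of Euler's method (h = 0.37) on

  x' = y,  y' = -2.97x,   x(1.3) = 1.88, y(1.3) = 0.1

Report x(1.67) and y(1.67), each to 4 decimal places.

Euler on (x,y): x_{n+1} = x_n + h·x', y_{n+1} = y_n + h·y'.
1.300000: (1.880000, 0.100000); f=(0.100000, -5.583600) → (1.917000, -1.965932)
(x(1.67), y(1.67)) ≈ (1.9170, -1.9659)

1.9170, -1.9659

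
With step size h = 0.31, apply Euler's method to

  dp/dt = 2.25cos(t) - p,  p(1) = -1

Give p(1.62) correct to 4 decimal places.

-0.0362

Euler: p_{n+1} = p_n + h·f(t_n, p_n).
t=1.000000, p=-1.000000: f=2.215680 → p ← -1.000000 + 0.31·2.215680 = -0.313139
t=1.310000, p=-0.313139: f=0.893302 → p ← -0.313139 + 0.31·0.893302 = -0.036216
p(1.62) ≈ -0.0362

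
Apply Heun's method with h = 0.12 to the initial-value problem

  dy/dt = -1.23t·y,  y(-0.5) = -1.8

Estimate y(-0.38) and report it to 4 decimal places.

Heun: k1 = f(t_n, y_n); k2 = f(t_n + h, y_n + h·k1); y_{n+1} = y_n + (h/2)·(k1 + k2).
t=-0.500000, y=-1.800000:
  k1 = f(-0.500000, -1.800000) = -1.107000
  k2 = f(-0.380000, -1.932840) = -0.903409
  y ← -1.800000 + (0.12/2)·(-1.107000 + (-0.903409)) = -1.920625
y(-0.38) ≈ -1.9206

-1.9206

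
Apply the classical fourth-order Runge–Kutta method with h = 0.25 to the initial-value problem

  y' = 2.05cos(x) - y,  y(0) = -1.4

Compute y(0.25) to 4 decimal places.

RK4: k1 = f(x_n, y_n); k2 = f(x_n + h/2, y_n + (h/2)·k1); k3 = f(x_n + h/2, y_n + (h/2)·k2); k4 = f(x_n + h, y_n + h·k3); y_{n+1} = y_n + (h/6)·(k1 + 2k2 + 2k3 + k4).
x=0.000000, y=-1.400000:
  k1 = f(0.000000, -1.400000) = 3.450000
  k2 = f(0.125000, -0.968750) = 3.002755
  k3 = f(0.125000, -1.024656) = 3.058661
  k4 = f(0.250000, -0.635335) = 2.621605
  y ← -1.400000 + (0.25/6)·(k1 + 2k2 + 2k3 + k4) = -0.641898
y(0.25) ≈ -0.6419

-0.6419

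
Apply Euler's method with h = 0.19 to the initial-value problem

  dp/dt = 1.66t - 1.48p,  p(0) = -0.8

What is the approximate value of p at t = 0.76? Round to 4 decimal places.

0.0833

Euler: p_{n+1} = p_n + h·f(t_n, p_n).
t=0.000000, p=-0.800000: f=1.184000 → p ← -0.800000 + 0.19·1.184000 = -0.575040
t=0.190000, p=-0.575040: f=1.166459 → p ← -0.575040 + 0.19·1.166459 = -0.353413
t=0.380000, p=-0.353413: f=1.153851 → p ← -0.353413 + 0.19·1.153851 = -0.134181
t=0.570000, p=-0.134181: f=1.144788 → p ← -0.134181 + 0.19·1.144788 = 0.083329
p(0.76) ≈ 0.0833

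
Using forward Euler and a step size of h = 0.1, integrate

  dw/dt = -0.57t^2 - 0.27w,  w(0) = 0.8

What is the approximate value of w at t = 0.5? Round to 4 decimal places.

0.6809

Euler: w_{n+1} = w_n + h·f(t_n, w_n).
t=0.000000, w=0.800000: f=-0.216000 → w ← 0.800000 + 0.1·(-0.216000) = 0.778400
t=0.100000, w=0.778400: f=-0.215868 → w ← 0.778400 + 0.1·(-0.215868) = 0.756813
t=0.200000, w=0.756813: f=-0.227140 → w ← 0.756813 + 0.1·(-0.227140) = 0.734099
t=0.300000, w=0.734099: f=-0.249507 → w ← 0.734099 + 0.1·(-0.249507) = 0.709149
t=0.400000, w=0.709149: f=-0.282670 → w ← 0.709149 + 0.1·(-0.282670) = 0.680882
w(0.5) ≈ 0.6809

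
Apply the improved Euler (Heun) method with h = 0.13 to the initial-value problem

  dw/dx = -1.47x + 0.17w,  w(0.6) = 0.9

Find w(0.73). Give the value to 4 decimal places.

Heun: k1 = f(x_n, w_n); k2 = f(x_n + h, w_n + h·k1); w_{n+1} = w_n + (h/2)·(k1 + k2).
x=0.600000, w=0.900000:
  k1 = f(0.600000, 0.900000) = -0.729000
  k2 = f(0.730000, 0.805230) = -0.936211
  w ← 0.900000 + (0.13/2)·(-0.729000 + (-0.936211)) = 0.791761
w(0.73) ≈ 0.7918

0.7918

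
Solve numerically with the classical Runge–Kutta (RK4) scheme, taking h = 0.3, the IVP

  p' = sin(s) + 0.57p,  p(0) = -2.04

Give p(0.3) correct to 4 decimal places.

RK4: k1 = f(s_n, p_n); k2 = f(s_n + h/2, p_n + (h/2)·k1); k3 = f(s_n + h/2, p_n + (h/2)·k2); k4 = f(s_n + h, p_n + h·k3); p_{n+1} = p_n + (h/6)·(k1 + 2k2 + 2k3 + k4).
s=0.000000, p=-2.040000:
  k1 = f(0.000000, -2.040000) = -1.162800
  k2 = f(0.150000, -2.214420) = -1.112781
  k3 = f(0.150000, -2.206917) = -1.108505
  k4 = f(0.300000, -2.372551) = -1.056834
  p ← -2.040000 + (0.3/6)·(k1 + 2k2 + 2k3 + k4) = -2.373110
p(0.3) ≈ -2.3731

-2.3731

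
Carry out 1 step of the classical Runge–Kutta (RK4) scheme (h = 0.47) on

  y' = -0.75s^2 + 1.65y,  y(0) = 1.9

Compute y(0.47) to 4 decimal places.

4.0891

RK4: k1 = f(s_n, y_n); k2 = f(s_n + h/2, y_n + (h/2)·k1); k3 = f(s_n + h/2, y_n + (h/2)·k2); k4 = f(s_n + h, y_n + h·k3); y_{n+1} = y_n + (h/6)·(k1 + 2k2 + 2k3 + k4).
s=0.000000, y=1.900000:
  k1 = f(0.000000, 1.900000) = 3.135000
  k2 = f(0.235000, 2.636725) = 4.309177
  k3 = f(0.235000, 2.912657) = 4.764465
  k4 = f(0.470000, 4.139298) = 6.664167
  y ← 1.900000 + (0.47/6)·(k1 + 2k2 + 2k3 + k4) = 4.089139
y(0.47) ≈ 4.0891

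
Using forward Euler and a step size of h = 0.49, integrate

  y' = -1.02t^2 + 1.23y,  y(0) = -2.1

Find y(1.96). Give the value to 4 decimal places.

Euler: y_{n+1} = y_n + h·f(t_n, y_n).
t=0.000000, y=-2.100000: f=-2.583000 → y ← -2.100000 + 0.49·(-2.583000) = -3.365670
t=0.490000, y=-3.365670: f=-4.384676 → y ← -3.365670 + 0.49·(-4.384676) = -5.514161
t=0.980000, y=-5.514161: f=-7.762026 → y ← -5.514161 + 0.49·(-7.762026) = -9.317554
t=1.470000, y=-9.317554: f=-13.664710 → y ← -9.317554 + 0.49·(-13.664710) = -16.013262
y(1.96) ≈ -16.0133

-16.0133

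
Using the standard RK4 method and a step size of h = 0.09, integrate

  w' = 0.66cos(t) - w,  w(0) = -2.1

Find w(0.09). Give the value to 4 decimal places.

-1.8625

RK4: k1 = f(t_n, w_n); k2 = f(t_n + h/2, w_n + (h/2)·k1); k3 = f(t_n + h/2, w_n + (h/2)·k2); k4 = f(t_n + h, w_n + h·k3); w_{n+1} = w_n + (h/6)·(k1 + 2k2 + 2k3 + k4).
t=0.000000, w=-2.100000:
  k1 = f(0.000000, -2.100000) = 2.760000
  k2 = f(0.045000, -1.975800) = 2.635132
  k3 = f(0.045000, -1.981419) = 2.640751
  k4 = f(0.090000, -1.862332) = 2.519661
  w ← -2.100000 + (0.09/6)·(k1 + 2k2 + 2k3 + k4) = -1.862529
w(0.09) ≈ -1.8625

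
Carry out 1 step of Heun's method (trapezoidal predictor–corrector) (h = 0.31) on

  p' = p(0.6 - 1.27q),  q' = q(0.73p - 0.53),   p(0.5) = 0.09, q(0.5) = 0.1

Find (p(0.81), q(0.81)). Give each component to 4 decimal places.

0.1045, 0.0868

Heun on (p,q): k1 = f(x_n, state_n); k2 = f(x_n + h, state_n + h·k1); state_{n+1} = state_n + (h/2)·(k1 + k2).
0.500000: (0.090000, 0.100000)
  k1 = (0.042570, -0.046430)
  predictor → (0.103197, 0.085607)
  k2 = (0.050698, -0.038922)
  → (0.104457, 0.086770)
(p(0.81), q(0.81)) ≈ (0.1045, 0.0868)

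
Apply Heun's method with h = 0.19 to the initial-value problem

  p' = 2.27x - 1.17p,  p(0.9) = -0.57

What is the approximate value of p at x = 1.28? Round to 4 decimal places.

Heun: k1 = f(x_n, p_n); k2 = f(x_n + h, p_n + h·k1); p_{n+1} = p_n + (h/2)·(k1 + k2).
x=0.900000, p=-0.570000:
  k1 = f(0.900000, -0.570000) = 2.709900
  k2 = f(1.090000, -0.055119) = 2.538789
  p ← -0.570000 + (0.19/2)·(2.709900 + 2.538789) = -0.071375
x=1.090000, p=-0.071375:
  k1 = f(1.090000, -0.071375) = 2.557808
  k2 = f(1.280000, 0.414609) = 2.420507
  p ← -0.071375 + (0.19/2)·(2.557808 + 2.420507) = 0.401565
p(1.28) ≈ 0.4016

0.4016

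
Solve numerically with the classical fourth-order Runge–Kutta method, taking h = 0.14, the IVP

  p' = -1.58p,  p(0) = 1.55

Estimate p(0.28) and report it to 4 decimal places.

RK4: k1 = f(x_n, p_n); k2 = f(x_n + h/2, p_n + (h/2)·k1); k3 = f(x_n + h/2, p_n + (h/2)·k2); k4 = f(x_n + h, p_n + h·k3); p_{n+1} = p_n + (h/6)·(k1 + 2k2 + 2k3 + k4).
x=0.000000, p=1.550000:
  k1 = f(0.000000, 1.550000) = -2.449000
  k2 = f(0.070000, 1.378570) = -2.178141
  k3 = f(0.070000, 1.397530) = -2.208098
  k4 = f(0.140000, 1.240866) = -1.960569
  p ← 1.550000 + (0.14/6)·(k1 + 2k2 + 2k3 + k4) = 1.242419
x=0.140000, p=1.242419:
  k1 = f(0.140000, 1.242419) = -1.963022
  k2 = f(0.210000, 1.105007) = -1.745912
  k3 = f(0.210000, 1.120205) = -1.769924
  k4 = f(0.280000, 0.994630) = -1.571515
  p ← 1.242419 + (0.14/6)·(k1 + 2k2 + 2k3 + k4) = 0.995874
p(0.28) ≈ 0.9959

0.9959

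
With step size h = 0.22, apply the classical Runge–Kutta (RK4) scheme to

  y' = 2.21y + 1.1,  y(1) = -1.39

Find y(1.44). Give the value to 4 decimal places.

RK4: k1 = f(t_n, y_n); k2 = f(t_n + h/2, y_n + (h/2)·k1); k3 = f(t_n + h/2, y_n + (h/2)·k2); k4 = f(t_n + h, y_n + h·k3); y_{n+1} = y_n + (h/6)·(k1 + 2k2 + 2k3 + k4).
t=1.000000, y=-1.390000:
  k1 = f(1.000000, -1.390000) = -1.971900
  k2 = f(1.110000, -1.606909) = -2.451269
  k3 = f(1.110000, -1.659640) = -2.567803
  k4 = f(1.220000, -1.954917) = -3.220366
  y ← -1.390000 + (0.22/6)·(k1 + 2k2 + 2k3 + k4) = -1.948448
t=1.220000, y=-1.948448:
  k1 = f(1.220000, -1.948448) = -3.206071
  k2 = f(1.330000, -2.301116) = -3.985467
  k3 = f(1.330000, -2.386850) = -4.174938
  k4 = f(1.440000, -2.866935) = -5.235926
  y ← -1.948448 + (0.22/6)·(k1 + 2k2 + 2k3 + k4) = -2.856418
y(1.44) ≈ -2.8564

-2.8564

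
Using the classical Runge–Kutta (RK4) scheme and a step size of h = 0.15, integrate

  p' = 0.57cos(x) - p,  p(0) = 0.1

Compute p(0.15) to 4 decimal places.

0.1652

RK4: k1 = f(x_n, p_n); k2 = f(x_n + h/2, p_n + (h/2)·k1); k3 = f(x_n + h/2, p_n + (h/2)·k2); k4 = f(x_n + h, p_n + h·k3); p_{n+1} = p_n + (h/6)·(k1 + 2k2 + 2k3 + k4).
x=0.000000, p=0.100000:
  k1 = f(0.000000, 0.100000) = 0.470000
  k2 = f(0.075000, 0.135250) = 0.433148
  k3 = f(0.075000, 0.132486) = 0.435912
  k4 = f(0.150000, 0.165387) = 0.398213
  p ← 0.100000 + (0.15/6)·(k1 + 2k2 + 2k3 + k4) = 0.165158
p(0.15) ≈ 0.1652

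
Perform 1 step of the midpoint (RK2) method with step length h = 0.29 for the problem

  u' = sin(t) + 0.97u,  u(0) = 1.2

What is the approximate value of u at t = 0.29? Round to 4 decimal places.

Midpoint: k1 = f(t_n, u_n); k2 = f(t_n + h/2, u_n + (h/2)·k1); u_{n+1} = u_n + h·k2.
t=0.000000, u=1.200000:
  k1 = f(0.000000, 1.200000) = 1.164000
  k2 = f(0.145000, 1.368780) = 1.472209
  u ← 1.200000 + 0.29·1.472209 = 1.626941
u(0.29) ≈ 1.6269

1.6269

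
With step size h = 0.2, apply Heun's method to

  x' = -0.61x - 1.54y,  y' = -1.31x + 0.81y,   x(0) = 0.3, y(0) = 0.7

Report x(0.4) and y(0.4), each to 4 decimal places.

-0.1886, 0.9213

Heun on (x,y): k1 = f(s_n, state_n); k2 = f(s_n + h, state_n + h·k1); state_{n+1} = state_n + (h/2)·(k1 + k2).
0.000000: (0.300000, 0.700000)
  k1 = (-1.261000, 0.174000)
  predictor → (0.047800, 0.734800)
  k2 = (-1.160750, 0.532570)
  → (0.057825, 0.770657)
0.200000: (0.057825, 0.770657)
  k1 = (-1.222085, 0.548481)
  predictor → (-0.186592, 0.880353)
  k2 = (-1.241923, 0.957522)
  → (-0.188576, 0.921257)
(x(0.4), y(0.4)) ≈ (-0.1886, 0.9213)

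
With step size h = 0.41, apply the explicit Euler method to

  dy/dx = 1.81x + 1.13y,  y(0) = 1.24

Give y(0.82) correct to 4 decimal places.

Euler: y_{n+1} = y_n + h·f(x_n, y_n).
x=0.000000, y=1.240000: f=1.401200 → y ← 1.240000 + 0.41·1.401200 = 1.814492
x=0.410000, y=1.814492: f=2.792476 → y ← 1.814492 + 0.41·2.792476 = 2.959407
y(0.82) ≈ 2.9594

2.9594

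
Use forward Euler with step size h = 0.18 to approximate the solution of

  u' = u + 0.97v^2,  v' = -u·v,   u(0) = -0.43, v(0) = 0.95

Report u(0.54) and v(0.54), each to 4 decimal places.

-0.0646, 1.1330

Euler on (u,v): u_{n+1} = u_n + h·u', v_{n+1} = v_n + h·v'.
0.000000: (-0.430000, 0.950000); f=(0.445425, 0.408500) → (-0.349824, 1.023530)
0.180000: (-0.349824, 1.023530); f=(0.666362, 0.358055) → (-0.229878, 1.087980)
0.360000: (-0.229878, 1.087980); f=(0.918311, 0.250103) → (-0.064582, 1.132998)
(u(0.54), v(0.54)) ≈ (-0.0646, 1.1330)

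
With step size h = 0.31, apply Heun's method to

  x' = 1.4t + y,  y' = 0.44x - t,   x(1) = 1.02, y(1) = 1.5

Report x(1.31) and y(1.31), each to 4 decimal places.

1.9598, 1.3424

Heun on (x,y): k1 = f(t_n, state_n); k2 = f(t_n + h, state_n + h·k1); state_{n+1} = state_n + (h/2)·(k1 + k2).
1.000000: (1.020000, 1.500000)
  k1 = (2.900000, -0.551200)
  predictor → (1.919000, 1.329128)
  k2 = (3.163128, -0.465640)
  → (1.959785, 1.342390)
(x(1.31), y(1.31)) ≈ (1.9598, 1.3424)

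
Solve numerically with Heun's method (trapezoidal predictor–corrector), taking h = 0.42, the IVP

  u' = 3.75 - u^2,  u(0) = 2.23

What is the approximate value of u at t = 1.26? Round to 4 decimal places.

Heun: k1 = f(t_n, u_n); k2 = f(t_n + h, u_n + h·k1); u_{n+1} = u_n + (h/2)·(k1 + k2).
t=0.000000, u=2.230000:
  k1 = f(0.000000, 2.230000) = -1.222900
  k2 = f(0.420000, 1.716382) = 0.804033
  u ← 2.230000 + (0.42/2)·(-1.222900 + 0.804033) = 2.142038
t=0.420000, u=2.142038:
  k1 = f(0.420000, 2.142038) = -0.838326
  k2 = f(0.840000, 1.789941) = 0.546112
  u ← 2.142038 + (0.42/2)·(-0.838326 + 0.546112) = 2.080673
t=0.840000, u=2.080673:
  k1 = f(0.840000, 2.080673) = -0.579199
  k2 = f(1.260000, 1.837409) = 0.373928
  u ← 2.080673 + (0.42/2)·(-0.579199 + 0.373928) = 2.037566
u(1.26) ≈ 2.0376

2.0376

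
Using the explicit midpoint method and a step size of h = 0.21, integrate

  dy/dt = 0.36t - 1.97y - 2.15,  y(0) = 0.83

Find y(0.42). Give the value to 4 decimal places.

-0.1982

Midpoint: k1 = f(t_n, y_n); k2 = f(t_n + h/2, y_n + (h/2)·k1); y_{n+1} = y_n + h·k2.
t=0.000000, y=0.830000:
  k1 = f(0.000000, 0.830000) = -3.785100
  k2 = f(0.105000, 0.432564) = -2.964352
  y ← 0.830000 + 0.21·(-2.964352) = 0.207486
t=0.210000, y=0.207486:
  k1 = f(0.210000, 0.207486) = -2.483148
  k2 = f(0.315000, -0.053244) = -1.931708
  y ← 0.207486 + 0.21·(-1.931708) = -0.198173
y(0.42) ≈ -0.1982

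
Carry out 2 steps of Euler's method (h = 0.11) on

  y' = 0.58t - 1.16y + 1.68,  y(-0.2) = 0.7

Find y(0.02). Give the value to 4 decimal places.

0.8619

Euler: y_{n+1} = y_n + h·f(t_n, y_n).
t=-0.200000, y=0.700000: f=0.752000 → y ← 0.700000 + 0.11·0.752000 = 0.782720
t=-0.090000, y=0.782720: f=0.719845 → y ← 0.782720 + 0.11·0.719845 = 0.861903
y(0.02) ≈ 0.8619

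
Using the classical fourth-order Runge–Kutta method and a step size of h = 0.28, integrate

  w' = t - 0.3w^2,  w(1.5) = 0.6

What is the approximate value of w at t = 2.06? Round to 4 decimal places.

1.4174

RK4: k1 = f(t_n, w_n); k2 = f(t_n + h/2, w_n + (h/2)·k1); k3 = f(t_n + h/2, w_n + (h/2)·k2); k4 = f(t_n + h, w_n + h·k3); w_{n+1} = w_n + (h/6)·(k1 + 2k2 + 2k3 + k4).
t=1.500000, w=0.600000:
  k1 = f(1.500000, 0.600000) = 1.392000
  k2 = f(1.640000, 0.794880) = 1.450450
  k3 = f(1.640000, 0.803063) = 1.446527
  k4 = f(1.780000, 1.005028) = 1.476976
  w ← 0.600000 + (0.28/6)·(k1 + 2k2 + 2k3 + k4) = 1.004270
t=1.780000, w=1.004270:
  k1 = f(1.780000, 1.004270) = 1.477433
  k2 = f(1.920000, 1.211111) = 1.479963
  k3 = f(1.920000, 1.211465) = 1.479706
  k4 = f(2.060000, 1.418588) = 1.456283
  w ← 1.004270 + (0.28/6)·(k1 + 2k2 + 2k3 + k4) = 1.417413
w(2.06) ≈ 1.4174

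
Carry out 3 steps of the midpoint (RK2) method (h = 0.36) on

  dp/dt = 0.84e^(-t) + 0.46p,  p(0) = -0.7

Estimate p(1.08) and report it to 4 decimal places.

-0.3984

Midpoint: k1 = f(t_n, p_n); k2 = f(t_n + h/2, p_n + (h/2)·k1); p_{n+1} = p_n + h·k2.
t=0.000000, p=-0.700000:
  k1 = f(0.000000, -0.700000) = 0.518000
  k2 = f(0.180000, -0.606760) = 0.422517
  p ← -0.700000 + 0.36·0.422517 = -0.547894
t=0.360000, p=-0.547894:
  k1 = f(0.360000, -0.547894) = 0.334017
  k2 = f(0.540000, -0.487771) = 0.265134
  p ← -0.547894 + 0.36·0.265134 = -0.452445
t=0.720000, p=-0.452445:
  k1 = f(0.720000, -0.452445) = 0.200747
  k2 = f(0.900000, -0.416311) = 0.150015
  p ← -0.452445 + 0.36·0.150015 = -0.398440
p(1.08) ≈ -0.3984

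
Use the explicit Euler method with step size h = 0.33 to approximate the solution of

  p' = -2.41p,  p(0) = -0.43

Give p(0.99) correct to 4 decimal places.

Euler: p_{n+1} = p_n + h·f(x_n, p_n).
x=0.000000, p=-0.430000: f=1.036300 → p ← -0.430000 + 0.33·1.036300 = -0.088021
x=0.330000, p=-0.088021: f=0.212131 → p ← -0.088021 + 0.33·0.212131 = -0.018018
x=0.660000, p=-0.018018: f=0.043423 → p ← -0.018018 + 0.33·0.043423 = -0.003688
p(0.99) ≈ -0.0037

-0.0037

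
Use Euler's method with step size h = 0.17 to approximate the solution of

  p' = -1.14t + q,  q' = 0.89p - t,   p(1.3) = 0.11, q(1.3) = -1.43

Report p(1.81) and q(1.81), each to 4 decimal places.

-1.5958, -2.3647

Euler on (p,q): p_{n+1} = p_n + h·p', q_{n+1} = q_n + h·q'.
1.300000: (0.110000, -1.430000); f=(-2.912000, -1.202100) → (-0.385040, -1.634357)
1.470000: (-0.385040, -1.634357); f=(-3.310157, -1.812686) → (-0.947767, -1.942514)
1.640000: (-0.947767, -1.942514); f=(-3.812114, -2.483512) → (-1.595826, -2.364711)
(p(1.81), q(1.81)) ≈ (-1.5958, -2.3647)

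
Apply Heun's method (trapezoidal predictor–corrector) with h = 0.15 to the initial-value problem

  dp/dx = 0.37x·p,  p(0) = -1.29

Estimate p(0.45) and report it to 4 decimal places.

-1.3392

Heun: k1 = f(x_n, p_n); k2 = f(x_n + h, p_n + h·k1); p_{n+1} = p_n + (h/2)·(k1 + k2).
x=0.000000, p=-1.290000:
  k1 = f(0.000000, -1.290000) = 0.000000
  k2 = f(0.150000, -1.290000) = -0.071595
  p ← -1.290000 + (0.15/2)·(0.000000 + (-0.071595)) = -1.295370
x=0.150000, p=-1.295370:
  k1 = f(0.150000, -1.295370) = -0.071893
  k2 = f(0.300000, -1.306154) = -0.144983
  p ← -1.295370 + (0.15/2)·(-0.071893 + (-0.144983)) = -1.311635
x=0.300000, p=-1.311635:
  k1 = f(0.300000, -1.311635) = -0.145592
  k2 = f(0.450000, -1.333474) = -0.222023
  p ← -1.311635 + (0.15/2)·(-0.145592 + (-0.222023)) = -1.339206
p(0.45) ≈ -1.3392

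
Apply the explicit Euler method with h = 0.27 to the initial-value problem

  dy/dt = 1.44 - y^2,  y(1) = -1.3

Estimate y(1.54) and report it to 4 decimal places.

Euler: y_{n+1} = y_n + h·f(t_n, y_n).
t=1.000000, y=-1.300000: f=-0.250000 → y ← -1.300000 + 0.27·(-0.250000) = -1.367500
t=1.270000, y=-1.367500: f=-0.430056 → y ← -1.367500 + 0.27·(-0.430056) = -1.483615
y(1.54) ≈ -1.4836

-1.4836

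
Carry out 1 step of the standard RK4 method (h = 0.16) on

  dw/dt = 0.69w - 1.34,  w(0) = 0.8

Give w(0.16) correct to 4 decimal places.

RK4: k1 = f(t_n, w_n); k2 = f(t_n + h/2, w_n + (h/2)·k1); k3 = f(t_n + h/2, w_n + (h/2)·k2); k4 = f(t_n + h, w_n + h·k3); w_{n+1} = w_n + (h/6)·(k1 + 2k2 + 2k3 + k4).
t=0.000000, w=0.800000:
  k1 = f(0.000000, 0.800000) = -0.788000
  k2 = f(0.080000, 0.736960) = -0.831498
  k3 = f(0.080000, 0.733480) = -0.833899
  k4 = f(0.160000, 0.666576) = -0.880062
  w ← 0.800000 + (0.16/6)·(k1 + 2k2 + 2k3 + k4) = 0.666697
w(0.16) ≈ 0.6667

0.6667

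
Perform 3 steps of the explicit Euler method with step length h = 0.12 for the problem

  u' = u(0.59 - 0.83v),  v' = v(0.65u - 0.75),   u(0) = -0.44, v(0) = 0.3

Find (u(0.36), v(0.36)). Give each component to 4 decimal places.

-0.5014, 0.2004

Euler on (u,v): u_{n+1} = u_n + h·u', v_{n+1} = v_n + h·v'.
0.000000: (-0.440000, 0.300000); f=(-0.150040, -0.310800) → (-0.458005, 0.262704)
0.120000: (-0.458005, 0.262704); f=(-0.170357, -0.275236) → (-0.478448, 0.229676)
0.240000: (-0.478448, 0.229676); f=(-0.191077, -0.243684) → (-0.501377, 0.200434)
(u(0.36), v(0.36)) ≈ (-0.5014, 0.2004)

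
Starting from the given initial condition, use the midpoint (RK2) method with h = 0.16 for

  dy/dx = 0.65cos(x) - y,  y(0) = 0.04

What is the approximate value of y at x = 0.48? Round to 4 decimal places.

0.2612

Midpoint: k1 = f(x_n, y_n); k2 = f(x_n + h/2, y_n + (h/2)·k1); y_{n+1} = y_n + h·k2.
x=0.000000, y=0.040000:
  k1 = f(0.000000, 0.040000) = 0.610000
  k2 = f(0.080000, 0.088800) = 0.559121
  y ← 0.040000 + 0.16·0.559121 = 0.129459
x=0.160000, y=0.129459:
  k1 = f(0.160000, 0.129459) = 0.512238
  k2 = f(0.240000, 0.170438) = 0.460931
  y ← 0.129459 + 0.16·0.460931 = 0.203208
x=0.320000, y=0.203208:
  k1 = f(0.320000, 0.203208) = 0.413795
  k2 = f(0.400000, 0.236312) = 0.362378
  y ← 0.203208 + 0.16·0.362378 = 0.261189
y(0.48) ≈ 0.2612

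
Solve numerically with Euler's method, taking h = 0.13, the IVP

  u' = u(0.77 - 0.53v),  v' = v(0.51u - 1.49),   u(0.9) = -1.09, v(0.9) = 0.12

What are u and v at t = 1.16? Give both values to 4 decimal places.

-1.3020, 0.0641

Euler on (u,v): u_{n+1} = u_n + h·u', v_{n+1} = v_n + h·v'.
0.900000: (-1.090000, 0.120000); f=(-0.769976, -0.245508) → (-1.190097, 0.088084)
1.030000: (-1.190097, 0.088084); f=(-0.860816, -0.184708) → (-1.302003, 0.064072)
(u(1.16), v(1.16)) ≈ (-1.3020, 0.0641)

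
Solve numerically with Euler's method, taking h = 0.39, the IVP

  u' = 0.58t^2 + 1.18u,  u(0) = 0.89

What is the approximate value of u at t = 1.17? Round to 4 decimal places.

2.9588

Euler: u_{n+1} = u_n + h·f(t_n, u_n).
t=0.000000, u=0.890000: f=1.050200 → u ← 0.890000 + 0.39·1.050200 = 1.299578
t=0.390000, u=1.299578: f=1.621720 → u ← 1.299578 + 0.39·1.621720 = 1.932049
t=0.780000, u=1.932049: f=2.632690 → u ← 1.932049 + 0.39·2.632690 = 2.958798
u(1.17) ≈ 2.9588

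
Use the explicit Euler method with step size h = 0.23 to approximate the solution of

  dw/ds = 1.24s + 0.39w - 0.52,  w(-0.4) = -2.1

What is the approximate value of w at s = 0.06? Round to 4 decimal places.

Euler: w_{n+1} = w_n + h·f(s_n, w_n).
s=-0.400000, w=-2.100000: f=-1.835000 → w ← -2.100000 + 0.23·(-1.835000) = -2.522050
s=-0.170000, w=-2.522050: f=-1.714400 → w ← -2.522050 + 0.23·(-1.714400) = -2.916362
w(0.06) ≈ -2.9164

-2.9164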